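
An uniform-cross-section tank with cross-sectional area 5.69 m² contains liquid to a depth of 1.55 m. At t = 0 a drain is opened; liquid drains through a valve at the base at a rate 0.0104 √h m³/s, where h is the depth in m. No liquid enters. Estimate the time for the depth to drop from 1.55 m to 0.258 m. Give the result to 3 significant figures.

807 s

Accumulation of liquid (constant cross-section A): A dh/dt = −0.0104 √h.
This is separable: 2 d(√h)/dt = −0.0104/A, so √h = √h₀ − (0.0104/(2A)) t.
t = 2A(√h₀ − √h)/0.0104 = 2·5.69·(√1.55 − √0.258)/0.0104
  = 11.380 × (1.2450 − 0.50794) / 0.0104 = 806.51 s.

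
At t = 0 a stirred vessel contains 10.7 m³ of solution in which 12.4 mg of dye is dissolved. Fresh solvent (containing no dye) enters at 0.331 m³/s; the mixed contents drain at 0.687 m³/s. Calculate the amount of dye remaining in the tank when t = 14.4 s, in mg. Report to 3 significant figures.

3.52 mg

Let m(t) be the amount of dye. Volume: V(t) = V₀ + (Q_in − Q_out) t = 10.7 − 0.35600 t; V(14.4) = 5.5736 m³.
Solute balance: dm/dt = 0 − Q_out C = −Q_out m/V(t).
dm/m = −Q_out dt/(V₀ − 0.35600 t); integrating gives ln(m/m₀) = −(Q_out/(Q_in−Q_out)) ln(V/V₀).
m = m₀ (V₀/V)^(Q_out/(Q_in−Q_out)) = 12.4 × (10.7/5.5736)^(-1.9298) = 3.5222 mg.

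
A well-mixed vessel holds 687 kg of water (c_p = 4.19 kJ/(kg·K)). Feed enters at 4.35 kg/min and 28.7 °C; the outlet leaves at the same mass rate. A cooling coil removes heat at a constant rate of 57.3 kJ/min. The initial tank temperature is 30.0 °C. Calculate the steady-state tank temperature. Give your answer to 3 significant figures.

25.6 °C

First-law balance (no shaft work): M c_p dT/dt = ṁ c_p (T_in − T) − 57.3.
At steady state dT/dt = 0 ⇒ T_ss = T_in − Q̇/(ṁ c_p) = 28.7 − 57.3/(4.35·4.19) = 25.556 °C.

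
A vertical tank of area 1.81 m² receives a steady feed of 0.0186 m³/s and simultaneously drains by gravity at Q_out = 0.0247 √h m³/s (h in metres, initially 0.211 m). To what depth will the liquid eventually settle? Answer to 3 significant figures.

0.567 m

A dh/dt = Q_in − 0.0247 √h. Steady state requires inflow = outflow:
Q_in = 0.0247 √h_ss ⇒ √h_ss = 0.0186/0.0247 = 0.75304.
h_ss = 0.75304² = 0.56706 m. (Since h₀ = 0.211 m < h_ss, the level will rise toward this value.)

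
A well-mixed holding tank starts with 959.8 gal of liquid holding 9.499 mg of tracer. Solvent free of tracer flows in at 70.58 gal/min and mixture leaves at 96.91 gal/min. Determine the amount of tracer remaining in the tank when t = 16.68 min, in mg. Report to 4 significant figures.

Let m(t) be the amount of tracer. Volume: V(t) = V₀ + (Q_in − Q_out) t = 959.8 − 26.3300 t; V(16.68) = 520.616 gal.
Solute balance: dm/dt = 0 − Q_out C = −Q_out m/V(t).
dm/m = −Q_out dt/(V₀ − 26.3300 t); integrating gives ln(m/m₀) = −(Q_out/(Q_in−Q_out)) ln(V/V₀).
m = m₀ (V₀/V)^(Q_out/(Q_in−Q_out)) = 9.499 × (959.8/520.616)^(-3.68059) = 0.999720 mg.

0.9997 mg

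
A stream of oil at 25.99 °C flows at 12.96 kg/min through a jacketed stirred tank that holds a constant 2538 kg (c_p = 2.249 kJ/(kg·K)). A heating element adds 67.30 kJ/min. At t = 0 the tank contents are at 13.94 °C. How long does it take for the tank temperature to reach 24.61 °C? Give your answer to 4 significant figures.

M c_p dT/dt = ṁ c_p (T_in − T) + Q̇.
τ = M/ṁ = 195.833 min; T_ss = T_in + Q̇/(ṁ c_p) = 28.2990 °C.
T(t) = T_ss + (T₀ − T_ss) e^(−t/τ). Set T = 24.61:
e^(−t/τ) = (24.61 − 28.2990)/(13.94 − 28.2990) = 0.256911
t = −195.833 · ln(0.256911) = 266.142 min.

266.1 min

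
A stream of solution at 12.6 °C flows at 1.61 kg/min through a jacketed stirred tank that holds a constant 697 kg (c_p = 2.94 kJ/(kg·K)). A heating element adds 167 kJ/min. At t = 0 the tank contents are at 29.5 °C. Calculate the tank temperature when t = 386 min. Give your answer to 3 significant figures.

40.3 °C

Heat balance on the well-mixed liquid: M c_p dT/dt = ṁ c_p (T_in − T) + 167.
τ = M/ṁ = 432.92 min; T_ss = T_in + Q̇/(ṁ c_p) = 12.6 + 167/(1.61·2.94) = 47.881 °C.
This is linear first-order; T(t) = T_ss + (T₀ − T_ss) e^(−t/τ).
T(386) = 47.881 + (-18.381)·e^(−386/432.92) = 47.881 + (-18.381)·0.40999 = 40.345 °C.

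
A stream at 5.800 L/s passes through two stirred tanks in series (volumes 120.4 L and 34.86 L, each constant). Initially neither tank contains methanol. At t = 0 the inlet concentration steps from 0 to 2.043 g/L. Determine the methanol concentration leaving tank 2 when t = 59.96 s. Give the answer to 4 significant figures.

Species balance on tank i: dCᵢ/dt = (Cᵢ₋₁ − Cᵢ)/τᵢ with τᵢ = Vᵢ/Q.
τ₁ = 120.4/5.800 = 20.7586 s; τ₂ = 34.86/5.800 = 6.01034 s.
Tank 1: C₁ = C_in(1 − e^(−t/τ₁)). Tank 2 (τ₁ ≠ τ₂): C₂ = C_in[1 − (τ₁ e^(−t/τ₁) − τ₂ e^(−t/τ₂))/(τ₁ − τ₂)].
At t = 59.96: e^(−t/τ₁) = 0.0556631, e^(−t/τ₂) = 4.64965e-05.
C₂ = 2.043·[1 − (20.7586·0.0556631 − 6.01034·4.64965e-05)/(14.7483)] = 2.043·0.921672 = 1.88298 g/L.

1.883 g/L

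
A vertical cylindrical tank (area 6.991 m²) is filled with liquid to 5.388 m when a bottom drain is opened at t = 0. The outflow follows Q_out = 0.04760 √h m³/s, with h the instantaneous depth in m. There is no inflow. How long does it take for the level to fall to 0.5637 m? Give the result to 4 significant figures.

With no inflow, A dh/dt = −0.04760 √h.
This is separable: 2 d(√h)/dt = −0.04760/A, so √h = √h₀ − (0.04760/(2A)) t.
t = 2A(√h₀ − √h)/0.04760 = 2·6.991·(√5.388 − √0.5637)/0.04760
  = 13.9820 × (2.32121 − 0.750800) / 0.04760 = 461.291 s.

461.3 s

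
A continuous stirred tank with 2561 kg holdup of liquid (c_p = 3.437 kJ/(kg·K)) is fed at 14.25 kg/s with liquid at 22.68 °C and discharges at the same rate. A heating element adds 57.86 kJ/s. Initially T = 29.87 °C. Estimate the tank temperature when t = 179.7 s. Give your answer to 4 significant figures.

26.07 °C

Heat balance on the well-mixed liquid: M c_p dT/dt = ṁ c_p (T_in − T) + 57.86.
Rearrange: dT/dt = (T_ss − T)/τ with τ = M/ṁ = 179.719 s and T_ss = T_in + Q̇/(ṁ c_p) = 23.8614 °C.
Integrating: T(t) = T_ss + (T₀ − T_ss) e^(−t/τ).
T(179.7) = 23.8614 + (6.00864)·e^(−179.7/179.719) = 23.8614 + (6.00864)·0.367919 = 26.0721 °C.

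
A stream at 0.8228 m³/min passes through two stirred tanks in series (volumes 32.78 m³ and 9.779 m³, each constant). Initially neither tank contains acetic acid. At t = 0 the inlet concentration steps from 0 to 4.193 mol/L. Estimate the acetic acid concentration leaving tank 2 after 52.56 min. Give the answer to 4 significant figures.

2.617 mol/L

Species balance on tank i: dCᵢ/dt = (Cᵢ₋₁ − Cᵢ)/τᵢ with τᵢ = Vᵢ/Q.
τ₁ = 32.78/0.8228 = 39.8396 min; τ₂ = 9.779/0.8228 = 11.8850 min.
Tank 1: C₁ = C_in(1 − e^(−t/τ₁)). Tank 2 (τ₁ ≠ τ₂): C₂ = C_in[1 − (τ₁ e^(−t/τ₁) − τ₂ e^(−t/τ₂))/(τ₁ − τ₂)].
At t = 52.56: e^(−t/τ₁) = 0.267325, e^(−t/τ₂) = 0.0120057.
C₂ = 4.193·[1 − (39.8396·0.267325 − 11.8850·0.0120057)/(27.9545)] = 4.193·0.624125 = 2.61696 mol/L.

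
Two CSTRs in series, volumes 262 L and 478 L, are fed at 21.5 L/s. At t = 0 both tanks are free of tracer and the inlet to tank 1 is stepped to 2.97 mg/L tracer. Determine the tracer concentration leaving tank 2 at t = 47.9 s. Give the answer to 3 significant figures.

Time constants: τᵢ = Vᵢ/Q for each well-mixed tank.
τ₁ = 262/21.5 = 12.186 s; τ₂ = 478/21.5 = 22.233 s.
Tank 1: C₁ = C_in(1 − e^(−t/τ₁)). Tank 2 (τ₁ ≠ τ₂): C₂ = C_in[1 − (τ₁ e^(−t/τ₁) − τ₂ e^(−t/τ₂))/(τ₁ − τ₂)].
At t = 47.9: e^(−t/τ₁) = 0.019629, e^(−t/τ₂) = 0.11596.
C₂ = 2.97·[1 − (12.186·0.019629 − 22.233·0.11596)/(-10.047)] = 2.97·0.76719 = 2.2786 mg/L.

2.28 mg/L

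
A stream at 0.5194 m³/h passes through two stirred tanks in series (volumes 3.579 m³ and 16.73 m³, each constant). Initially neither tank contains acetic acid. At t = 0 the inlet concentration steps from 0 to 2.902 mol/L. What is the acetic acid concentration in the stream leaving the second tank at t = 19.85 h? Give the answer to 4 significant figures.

Each tank obeys Vᵢ dCᵢ/dt = Q(Cᵢ₋₁ − Cᵢ), so τᵢ = Vᵢ/Q.
τ₁ = 3.579/0.5194 = 6.89064 h; τ₂ = 16.73/0.5194 = 32.2102 h.
Solving the cascade with C₁(0)=C₂(0)=0 gives C₂(t) = C_in[1 − (τ₁ e^(−t/τ₁) − τ₂ e^(−t/τ₂))/(τ₁ − τ₂)].
At t = 19.85: e^(−t/τ₁) = 0.0560945, e^(−t/τ₂) = 0.539958.
C₂ = 2.902·[1 − (6.89064·0.0560945 − 32.2102·0.539958)/(-25.3196)] = 2.902·0.328360 = 0.952901 mol/L.

0.9529 mol/L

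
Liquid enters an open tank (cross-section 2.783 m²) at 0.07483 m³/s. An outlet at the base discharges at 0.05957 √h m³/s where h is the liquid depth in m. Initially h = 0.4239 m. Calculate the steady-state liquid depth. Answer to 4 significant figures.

A dh/dt = Q_in − 0.05957 √h. Steady state requires inflow = outflow:
Q_in = 0.05957 √h_ss ⇒ √h_ss = 0.07483/0.05957 = 1.25617.
h_ss = 1.25617² = 1.57796 m. (Since h₀ = 0.4239 m < h_ss, the level will rise toward this value.)

1.578 m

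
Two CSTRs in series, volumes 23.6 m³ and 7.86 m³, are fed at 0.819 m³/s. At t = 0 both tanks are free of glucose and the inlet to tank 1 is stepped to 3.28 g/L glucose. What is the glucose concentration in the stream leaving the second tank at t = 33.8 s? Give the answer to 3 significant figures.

1.81 g/L

Species balance on tank i: dCᵢ/dt = (Cᵢ₋₁ − Cᵢ)/τᵢ with τᵢ = Vᵢ/Q.
τ₁ = 23.6/0.819 = 28.816 s; τ₂ = 7.86/0.819 = 9.5971 s.
Solving the cascade with C₁(0)=C₂(0)=0 gives C₂(t) = C_in[1 − (τ₁ e^(−t/τ₁) − τ₂ e^(−t/τ₂))/(τ₁ − τ₂)].
At t = 33.8: e^(−t/τ₁) = 0.30945, e^(−t/τ₂) = 0.029543.
C₂ = 3.28·[1 − (28.816·0.30945 − 9.5971·0.029543)/(19.219)] = 3.28·0.55078 = 1.8066 g/L.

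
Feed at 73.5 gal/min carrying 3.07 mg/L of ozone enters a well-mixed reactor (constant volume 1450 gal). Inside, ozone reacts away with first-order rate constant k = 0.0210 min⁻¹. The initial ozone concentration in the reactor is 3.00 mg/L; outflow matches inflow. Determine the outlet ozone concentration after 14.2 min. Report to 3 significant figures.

2.47 mg/L

V dC/dt = Q(C_in − C) − k V C.
This is linear with rate a = Q/V + k = 0.071690 min⁻¹.
C_ss = Q C_in/(Q + kV) = 2.1707 mg/L; C(t) = C_ss + (C₀ − C_ss) e^(−a t).
C(14.2) = 2.1707 + (0.82929)·e^(−0.071690·14.2) = 2.1707 + (0.82929)·0.36132 = 2.4703 mg/L.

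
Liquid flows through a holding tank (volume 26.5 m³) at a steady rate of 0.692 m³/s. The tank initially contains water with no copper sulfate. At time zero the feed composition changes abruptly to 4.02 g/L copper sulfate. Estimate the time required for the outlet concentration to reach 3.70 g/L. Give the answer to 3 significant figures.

96.9 s

Species balance: V dC/dt = Q(C_in − C) ⇒ τ = V/Q = 38.295 s.
C(t) = C_in + (C₀ − C_in) e^(−t/τ). Set C = 3.70 and solve for t:
e^(−t/τ) = (C − C_in)/(C₀ − C_in) = (3.70 − 4.02)/(0 − 4.02) = 0.079602
t = −τ ln(…) = 38.295 × 2.5307 = 96.913 s.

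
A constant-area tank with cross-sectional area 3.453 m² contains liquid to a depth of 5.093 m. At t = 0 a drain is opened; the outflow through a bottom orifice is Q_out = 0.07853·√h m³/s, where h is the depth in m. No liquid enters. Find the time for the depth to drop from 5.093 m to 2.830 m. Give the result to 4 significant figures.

With no inflow, A dh/dt = −0.07853 √h.
This is separable: 2 d(√h)/dt = −0.07853/A, so √h = √h₀ − (0.07853/(2A)) t.
t = 2A(√h₀ − √h)/0.07853 = 2·3.453·(√5.093 − √2.830)/0.07853
  = 6.90600 × (2.25677 − 1.68226) / 0.07853 = 50.5227 s.

50.52 s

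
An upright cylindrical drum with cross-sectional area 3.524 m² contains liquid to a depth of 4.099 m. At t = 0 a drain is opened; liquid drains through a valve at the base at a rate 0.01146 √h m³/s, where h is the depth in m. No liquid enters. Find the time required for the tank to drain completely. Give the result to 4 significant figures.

With no inflow, A dh/dt = −0.01146 √h.
This is separable: 2 d(√h)/dt = −0.01146/A, so √h = √h₀ − (0.01146/(2A)) t.
Set h = 0: 2√h₀ = (0.01146/A) t_empty ⇒ t_empty = 2A√h₀/0.01146.
t_empty = 2·3.524·√4.099/0.01146 = 7.04800·2.02460/0.01146 = 1245.15 s.

1245 s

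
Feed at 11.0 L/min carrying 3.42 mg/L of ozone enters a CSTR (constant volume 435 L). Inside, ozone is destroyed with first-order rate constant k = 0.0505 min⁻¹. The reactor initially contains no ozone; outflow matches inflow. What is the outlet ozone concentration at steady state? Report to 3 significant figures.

1.14 mg/L

V dC/dt = Q(C_in − C) − k V C.
At steady state: 0 = Q C_in − (Q + kV) C_ss, so C_ss = Q C_in/(Q + kV).
C_ss = 11.0·3.42/(11.0 + 0.0505·435) = 37.620/32.968 = 1.1411 mg/L.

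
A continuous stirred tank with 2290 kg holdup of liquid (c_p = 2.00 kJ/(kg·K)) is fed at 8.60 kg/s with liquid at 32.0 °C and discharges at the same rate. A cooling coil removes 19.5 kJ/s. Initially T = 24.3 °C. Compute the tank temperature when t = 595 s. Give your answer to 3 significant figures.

30.2 °C

Unsteady energy balance on the tank contents: M c_p dT/dt = ṁ c_p (T_in − T) − 19.5.
τ = M/ṁ = 266.28 s; T_ss = T_in − Q̇/(ṁ c_p) = 32.0 − 19.5/(8.60·2.00) = 30.866 °C.
This is linear first-order; T(t) = T_ss + (T₀ − T_ss) e^(−t/τ).
T(595) = 30.866 + (-6.5663)·e^(−595/266.28) = 30.866 + (-6.5663)·0.10705 = 30.163 °C.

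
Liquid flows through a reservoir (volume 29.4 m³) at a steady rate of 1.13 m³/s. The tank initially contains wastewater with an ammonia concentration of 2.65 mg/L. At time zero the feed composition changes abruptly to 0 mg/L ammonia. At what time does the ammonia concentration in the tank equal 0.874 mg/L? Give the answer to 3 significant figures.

Transient balance on the dissolved component: V dC/dt = Q(C_in − C), so τ = V/Q = 26.018 s.
C(t) = C_in + (C₀ − C_in) e^(−t/τ). Set C = 0.874 and solve for t:
e^(−t/τ) = (C − C_in)/(C₀ − C_in) = (0.874 − 0)/(2.65 − 0) = 0.32981
t = −τ ln(…) = 26.018 × 1.1092 = 28.860 s.

28.9 s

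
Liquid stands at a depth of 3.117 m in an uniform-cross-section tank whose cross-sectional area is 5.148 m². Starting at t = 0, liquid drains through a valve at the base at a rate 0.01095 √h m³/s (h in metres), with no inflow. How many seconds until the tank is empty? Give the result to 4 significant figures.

Accumulation of liquid (constant cross-section A): A dh/dt = −0.01095 √h.
Separate and integrate: 2(√h − √h₀) = −(0.01095/A) t.
Set h = 0: 2√h₀ = (0.01095/A) t_empty ⇒ t_empty = 2A√h₀/0.01095.
t_empty = 2·5.148·√3.117/0.01095 = 10.2960·1.76550/0.01095 = 1660.06 s.

1660 s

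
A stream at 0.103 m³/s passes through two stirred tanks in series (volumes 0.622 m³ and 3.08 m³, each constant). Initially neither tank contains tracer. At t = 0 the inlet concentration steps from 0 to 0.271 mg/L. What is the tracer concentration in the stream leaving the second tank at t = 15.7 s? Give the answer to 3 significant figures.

Each tank obeys Vᵢ dCᵢ/dt = Q(Cᵢ₋₁ − Cᵢ), so τᵢ = Vᵢ/Q.
τ₁ = 0.622/0.103 = 6.0388 s; τ₂ = 3.08/0.103 = 29.903 s.
Tank 1: C₁ = C_in(1 − e^(−t/τ₁)). Tank 2 (τ₁ ≠ τ₂): C₂ = C_in[1 − (τ₁ e^(−t/τ₁) − τ₂ e^(−t/τ₂))/(τ₁ − τ₂)].
At t = 15.7: e^(−t/τ₁) = 0.074286, e^(−t/τ₂) = 0.59154.
C₂ = 0.271·[1 − (6.0388·0.074286 − 29.903·0.59154)/(-23.864)] = 0.271·0.27757 = 0.075222 mg/L.

0.0752 mg/L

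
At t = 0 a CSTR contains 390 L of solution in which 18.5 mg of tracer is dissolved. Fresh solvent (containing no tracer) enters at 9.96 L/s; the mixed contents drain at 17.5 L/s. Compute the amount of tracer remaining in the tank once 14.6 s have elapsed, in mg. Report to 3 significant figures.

Let m(t) be the amount of tracer. Volume: V(t) = V₀ + (Q_in − Q_out) t = 390 − 7.5400 t; V(14.6) = 279.92 L.
Species balance (pure solvent in): dm/dt = −Q_out · m/V(t).
dm/m = −Q_out dt/(V₀ − 7.5400 t); integrating gives ln(m/m₀) = −(Q_out/(Q_in−Q_out)) ln(V/V₀).
m = m₀ (V₀/V)^(Q_out/(Q_in−Q_out)) = 18.5 × (390/279.92)^(-2.3210) = 8.5678 mg.

8.57 mg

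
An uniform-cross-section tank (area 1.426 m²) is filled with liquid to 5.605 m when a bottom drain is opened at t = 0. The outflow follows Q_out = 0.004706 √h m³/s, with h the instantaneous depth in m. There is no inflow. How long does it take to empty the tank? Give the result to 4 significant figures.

1435 s

With no inflow, A dh/dt = −0.004706 √h.
Separate and integrate: 2(√h − √h₀) = −(0.004706/A) t.
Tank is empty when √h = 0: t_empty = 2A√h₀/0.004706.
t_empty = 2·1.426·√5.605/0.004706 = 2.85200·2.36749/0.004706 = 1434.78 s.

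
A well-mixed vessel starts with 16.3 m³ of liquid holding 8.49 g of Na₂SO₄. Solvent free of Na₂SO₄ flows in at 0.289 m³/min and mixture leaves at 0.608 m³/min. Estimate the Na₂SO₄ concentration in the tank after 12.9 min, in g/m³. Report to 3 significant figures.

0.400 g/m³

Let m(t) be the amount of Na₂SO₄. Volume: V(t) = V₀ + (Q_in − Q_out) t = 16.3 − 0.31900 t; V(12.9) = 12.185 m³.
Species balance (pure solvent in): dm/dt = −Q_out · m/V(t).
Separate: dm/m = −Q_out dt/V(t) ⇒ ln(m/m₀) = −(Q_out/(Q_in−Q_out)) ln(V/V₀).
m = m₀ (V₀/V)^(Q_out/(Q_in−Q_out)) = 8.49 × (16.3/12.185)^(-1.9060) = 4.8760 g.
C = m/V = 4.8760/12.185 = 0.40016 g/m³.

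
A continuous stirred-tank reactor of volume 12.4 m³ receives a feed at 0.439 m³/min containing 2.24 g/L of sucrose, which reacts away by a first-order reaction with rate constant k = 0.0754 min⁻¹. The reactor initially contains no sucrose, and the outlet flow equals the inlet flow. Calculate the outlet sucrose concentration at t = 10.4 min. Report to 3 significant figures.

0.490 g/L

Species balance: V dC/dt = Q C_in − Q C − k V C.
This is linear with rate a = Q/V + k = 0.11080 min⁻¹.
C_ss = Q C_in/(Q + kV) = 0.71571 g/L; C(t) = C_ss + (C₀ − C_ss) e^(−a t).
C(10.4) = 0.71571 + (-0.71571)·e^(−0.11080·10.4) = 0.71571 + (-0.71571)·0.31589 = 0.48962 g/L.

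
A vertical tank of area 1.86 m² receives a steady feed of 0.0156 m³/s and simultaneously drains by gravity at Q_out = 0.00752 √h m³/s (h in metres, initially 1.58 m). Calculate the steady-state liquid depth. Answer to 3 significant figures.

4.30 m

Level balance: A dh/dt = 0.0156 − 0.00752 √h. Setting dh/dt = 0:
Q_in = 0.00752 √h_ss ⇒ √h_ss = 0.0156/0.00752 = 2.0745.
h_ss = 2.0745² = 4.3034 m. (Since h₀ = 1.58 m < h_ss, the level will rise toward this value.)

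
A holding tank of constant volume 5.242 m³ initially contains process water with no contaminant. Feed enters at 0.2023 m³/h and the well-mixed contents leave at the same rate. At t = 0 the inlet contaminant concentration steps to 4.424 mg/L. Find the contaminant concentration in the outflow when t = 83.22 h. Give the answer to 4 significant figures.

4.246 mg/L

Mass balance on the solute (V constant): V dC/dt = Q(C_in − C).
Time constant τ = V/Q = 5.242/0.2023 = 25.9120 h.
Integrating: C(t) = C_in + (C₀ − C_in) e^(−t/τ).
C(83.22) = 4.424 + (0 − 4.424)·e^(−83.22/25.9120) = 4.424 + (-4.42400)·0.0402906 = 4.24575 mg/L.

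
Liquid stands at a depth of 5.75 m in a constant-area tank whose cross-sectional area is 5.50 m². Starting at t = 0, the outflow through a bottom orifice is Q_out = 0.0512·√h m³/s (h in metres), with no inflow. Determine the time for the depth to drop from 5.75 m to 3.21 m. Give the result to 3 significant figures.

130 s

With no inflow, A dh/dt = −0.0512 √h.
Separate and integrate: 2(√h − √h₀) = −(0.0512/A) t.
t = 2A(√h₀ − √h)/0.0512 = 2·5.50·(√5.75 − √3.21)/0.0512
  = 11.000 × (2.3979 − 1.7916) / 0.0512 = 130.25 s.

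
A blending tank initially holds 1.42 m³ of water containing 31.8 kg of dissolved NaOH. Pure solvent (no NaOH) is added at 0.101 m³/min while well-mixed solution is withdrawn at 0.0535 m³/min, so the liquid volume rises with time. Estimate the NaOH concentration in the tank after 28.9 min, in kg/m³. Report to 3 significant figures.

Let m(t) be the amount of NaOH. Volume: V(t) = V₀ + (Q_in − Q_out) t = 1.42 + 0.047500 t; V(28.9) = 2.7927 m³.
Solute balance: dm/dt = 0 − Q_out C = −Q_out m/V(t).
Separate: dm/m = −Q_out dt/V(t) ⇒ ln(m/m₀) = −(Q_out/(Q_in−Q_out)) ln(V/V₀).
m = m₀ (V₀/V)^(Q_out/(Q_in−Q_out)) = 31.8 × (1.42/2.7927)^(1.1263) = 14.845 kg.
C = m/V = 14.845/2.7927 = 5.3155 kg/m³.

5.32 kg/m³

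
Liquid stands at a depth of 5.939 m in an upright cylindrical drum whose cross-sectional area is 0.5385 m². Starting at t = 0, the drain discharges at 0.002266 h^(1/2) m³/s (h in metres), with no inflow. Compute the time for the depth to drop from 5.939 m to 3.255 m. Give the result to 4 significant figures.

With no inflow, A dh/dt = −0.002266 √h.
Separate and integrate: 2(√h − √h₀) = −(0.002266/A) t.
t = 2A(√h₀ − √h)/0.002266 = 2·0.5385·(√5.939 − √3.255)/0.002266
  = 1.07700 × (2.43701 − 1.80416) / 0.002266 = 300.783 s.

300.8 s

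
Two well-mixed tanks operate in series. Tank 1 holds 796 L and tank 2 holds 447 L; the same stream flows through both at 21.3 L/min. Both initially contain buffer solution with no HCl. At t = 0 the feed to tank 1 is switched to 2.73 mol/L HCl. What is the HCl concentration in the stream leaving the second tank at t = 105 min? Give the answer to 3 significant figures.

2.38 mol/L

Species balance on tank i: dCᵢ/dt = (Cᵢ₋₁ − Cᵢ)/τᵢ with τᵢ = Vᵢ/Q.
τ₁ = 796/21.3 = 37.371 min; τ₂ = 447/21.3 = 20.986 min.
Tank 1: C₁ = C_in(1 − e^(−t/τ₁)). Tank 2 (τ₁ ≠ τ₂): C₂ = C_in[1 − (τ₁ e^(−t/τ₁) − τ₂ e^(−t/τ₂))/(τ₁ − τ₂)].
At t = 105: e^(−t/τ₁) = 0.060225, e^(−t/τ₂) = 0.0067154.
C₂ = 2.73·[1 − (37.371·0.060225 − 20.986·0.0067154)/(16.385)] = 2.73·0.87124 = 2.3785 mol/L.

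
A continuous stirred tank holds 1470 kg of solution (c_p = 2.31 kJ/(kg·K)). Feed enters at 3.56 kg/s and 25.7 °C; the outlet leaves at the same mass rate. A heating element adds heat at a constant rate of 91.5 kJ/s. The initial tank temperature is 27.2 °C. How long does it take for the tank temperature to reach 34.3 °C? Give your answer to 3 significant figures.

First-law balance (no shaft work): M c_p dT/dt = ṁ c_p (T_in − T) + 91.5.
τ = M/ṁ = 412.92 s; T_ss = T_in + Q̇/(ṁ c_p) = 36.827 °C.
T(t) = T_ss + (T₀ − T_ss) e^(−t/τ). Set T = 34.3:
e^(−t/τ) = (34.3 − 36.827)/(27.2 − 36.827) = 0.26245
t = −412.92 · ln(0.26245) = 552.36 s.

552 s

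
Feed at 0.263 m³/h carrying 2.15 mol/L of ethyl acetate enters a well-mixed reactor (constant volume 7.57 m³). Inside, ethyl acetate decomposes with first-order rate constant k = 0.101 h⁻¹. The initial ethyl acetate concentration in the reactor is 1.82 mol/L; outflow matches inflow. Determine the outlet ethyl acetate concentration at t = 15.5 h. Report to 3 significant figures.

0.705 mol/L

V dC/dt = Q(C_in − C) − k V C.
This is linear with rate a = Q/V + k = 0.13574 h⁻¹.
C_ss = Q C_in/(Q + kV) = 0.55028 mol/L; C(t) = C_ss + (C₀ − C_ss) e^(−a t).
C(15.5) = 0.55028 + (1.2697)·e^(−0.13574·15.5) = 0.55028 + (1.2697)·0.12197 = 0.70514 mol/L.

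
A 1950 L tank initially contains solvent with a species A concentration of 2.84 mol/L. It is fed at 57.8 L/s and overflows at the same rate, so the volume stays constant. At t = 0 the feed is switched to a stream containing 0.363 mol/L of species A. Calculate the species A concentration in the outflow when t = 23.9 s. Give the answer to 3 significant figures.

1.58 mol/L

Species balance on the tank: V dC/dt = Q(C_in − C).
Rewrite as dC/dt + C/τ = C_in/τ, τ = V/Q = 33.737 s.
Solution: C(t) = C_in + (C₀ − C_in) e^(−t/τ).
C(23.9) = 0.363 + (2.84 − 0.363)·e^(−23.9/33.737) = 0.363 + (2.4770)·0.49242 = 1.5827 mol/L.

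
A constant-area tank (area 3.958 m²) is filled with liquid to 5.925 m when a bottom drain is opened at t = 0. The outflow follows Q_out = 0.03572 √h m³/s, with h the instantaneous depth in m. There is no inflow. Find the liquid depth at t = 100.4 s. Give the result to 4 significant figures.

3.925 m

Unsteady balance on liquid volume: A dh/dt = −0.03572 √h.
∫ h^(−1/2) dh = −(0.03572/A) ∫ dt, giving 2√h = 2√h₀ − (0.03572/A) t.
√h = √5.925 − 0.03572·100.4/(2·3.958) = 2.43413 − 0.453043 = 1.98109.
h = 1.98109² = 3.92471 m.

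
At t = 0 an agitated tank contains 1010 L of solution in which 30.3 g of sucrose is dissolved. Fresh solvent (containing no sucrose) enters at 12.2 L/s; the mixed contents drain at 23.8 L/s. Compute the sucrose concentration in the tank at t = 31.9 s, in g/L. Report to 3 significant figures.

Let m(t) be the amount of sucrose. Volume: V(t) = V₀ + (Q_in − Q_out) t = 1010 − 11.600 t; V(31.9) = 639.96 L.
No sucrose enters, so dm/dt = −Q_out · (m/V).
Separate: dm/m = −Q_out dt/V(t) ⇒ ln(m/m₀) = −(Q_out/(Q_in−Q_out)) ln(V/V₀).
m = m₀ (V₀/V)^(Q_out/(Q_in−Q_out)) = 30.3 × (1010/639.96)^(-2.0517) = 11.881 g.
C = m/V = 11.881/639.96 = 0.018565 g/L.

0.0186 g/L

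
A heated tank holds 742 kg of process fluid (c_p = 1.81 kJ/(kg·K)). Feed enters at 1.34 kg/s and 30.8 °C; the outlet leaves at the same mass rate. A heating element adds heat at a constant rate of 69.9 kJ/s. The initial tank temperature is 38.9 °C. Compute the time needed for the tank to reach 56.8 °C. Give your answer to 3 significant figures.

1100 s

M c_p dT/dt = ṁ c_p (T_in − T) + Q̇.
τ = M/ṁ = 553.73 s; T_ss = T_in + Q̇/(ṁ c_p) = 59.620 °C.
T(t) = T_ss + (T₀ − T_ss) e^(−t/τ). Set T = 56.8:
e^(−t/τ) = (56.8 − 59.620)/(38.9 − 59.620) = 0.13610
t = −553.73 · ln(0.13610) = 1104.3 s.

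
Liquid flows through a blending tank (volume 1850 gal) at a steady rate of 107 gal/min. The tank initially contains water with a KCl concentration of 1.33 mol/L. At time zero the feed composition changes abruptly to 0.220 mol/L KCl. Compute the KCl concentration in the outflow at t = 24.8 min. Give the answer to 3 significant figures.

0.484 mol/L

Species balance on the tank: V dC/dt = Q(C_in − C).
Rewrite as dC/dt + C/τ = C_in/τ, τ = V/Q = 17.290 min.
This is linear first-order; C(t) = C_in + (C₀ − C_in) e^(−t/τ).
C(24.8) = 0.220 + (1.33 − 0.220)·e^(−24.8/17.290) = 0.220 + (1.1100)·0.23826 = 0.48447 mol/L.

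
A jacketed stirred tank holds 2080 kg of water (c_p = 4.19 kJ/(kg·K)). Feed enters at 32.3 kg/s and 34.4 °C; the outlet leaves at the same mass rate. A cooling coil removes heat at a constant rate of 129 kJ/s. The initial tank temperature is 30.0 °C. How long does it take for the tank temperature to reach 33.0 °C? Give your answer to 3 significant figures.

132 s

First-law balance (no shaft work): M c_p dT/dt = ṁ c_p (T_in − T) − 129.
τ = M/ṁ = 64.396 s; T_ss = T_in − Q̇/(ṁ c_p) = 33.447 °C.
T(t) = T_ss + (T₀ − T_ss) e^(−t/τ). Set T = 33.0:
e^(−t/τ) = (33.0 − 33.447)/(30.0 − 33.447) = 0.12963
t = −64.396 · ln(0.12963) = 131.56 s.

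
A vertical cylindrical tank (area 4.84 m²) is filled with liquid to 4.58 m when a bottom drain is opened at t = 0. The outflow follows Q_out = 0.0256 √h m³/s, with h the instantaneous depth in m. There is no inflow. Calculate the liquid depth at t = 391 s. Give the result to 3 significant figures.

1.22 m

Volume balance on the tank: A dh/dt = −0.0256 √h.
∫ h^(−1/2) dh = −(0.0256/A) ∫ dt, giving 2√h = 2√h₀ − (0.0256/A) t.
√h = √4.58 − 0.0256·391/(2·4.84) = 2.1401 − 1.0340 = 1.1060.
h = 1.1060² = 1.2233 m.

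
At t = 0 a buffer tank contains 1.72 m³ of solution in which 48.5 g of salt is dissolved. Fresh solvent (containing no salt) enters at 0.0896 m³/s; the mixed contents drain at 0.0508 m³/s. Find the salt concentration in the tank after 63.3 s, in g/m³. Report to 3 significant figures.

Total volume: dV/dt = Q_in − Q_out = 0.038800 m³/s, so V(t) = 1.72 + 0.038800 t and V(63.3) = 4.1760 m³.
Species balance (pure solvent in): dm/dt = −Q_out · m/V(t).
Separate: dm/m = −Q_out dt/V(t) ⇒ ln(m/m₀) = −(Q_out/(Q_in−Q_out)) ln(V/V₀).
m = m₀ (V₀/V)^(Q_out/(Q_in−Q_out)) = 48.5 × (1.72/4.1760)^(1.3093) = 15.183 g.
C = m/V = 15.183/4.1760 = 3.6358 g/m³.

3.64 g/m³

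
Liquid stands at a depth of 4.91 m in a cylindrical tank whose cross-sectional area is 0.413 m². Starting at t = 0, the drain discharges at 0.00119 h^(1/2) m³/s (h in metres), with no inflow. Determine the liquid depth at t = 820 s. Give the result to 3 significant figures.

Unsteady balance on liquid volume: A dh/dt = −0.00119 √h.
Separate and integrate: 2(√h − √h₀) = −(0.00119/A) t.
√h = √4.91 − 0.00119·820/(2·0.413) = 2.2159 − 1.1814 = 1.0345.
h = 1.0345² = 1.0702 m.

1.07 m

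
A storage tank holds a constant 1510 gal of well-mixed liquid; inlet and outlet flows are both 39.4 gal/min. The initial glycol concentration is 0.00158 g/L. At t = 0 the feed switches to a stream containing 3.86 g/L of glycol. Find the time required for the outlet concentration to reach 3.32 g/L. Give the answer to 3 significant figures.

Species balance: V dC/dt = Q(C_in − C) ⇒ τ = V/Q = 38.325 min.
C(t) = C_in + (C₀ − C_in) e^(−t/τ). Set C = 3.32 and solve for t:
e^(−t/τ) = (C − C_in)/(C₀ − C_in) = (3.32 − 3.86)/(0.00158 − 3.86) = 0.13995
t = −τ ln(…) = 38.325 × 1.9664 = 75.364 min.

75.4 min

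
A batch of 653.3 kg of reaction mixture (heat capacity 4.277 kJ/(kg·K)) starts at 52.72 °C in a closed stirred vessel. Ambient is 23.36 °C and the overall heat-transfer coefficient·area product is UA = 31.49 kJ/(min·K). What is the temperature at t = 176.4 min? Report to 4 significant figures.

27.38 °C

M c_p dT/dt = −UA(T − T_amb).
dT/dt = (T_ss − T)/τ with T_ss = T_amb = 23.3600 °C, τ = M c_p/UA = 653.3·4.277/31.49 = 88.7318 min.
T approaches T_ss exponentially: T(t) = T_ss + (T₀ − T_ss) e^(−t/τ).
T(176.4) = 23.3600 + (29.3600)·0.136967 = 27.3814 °C.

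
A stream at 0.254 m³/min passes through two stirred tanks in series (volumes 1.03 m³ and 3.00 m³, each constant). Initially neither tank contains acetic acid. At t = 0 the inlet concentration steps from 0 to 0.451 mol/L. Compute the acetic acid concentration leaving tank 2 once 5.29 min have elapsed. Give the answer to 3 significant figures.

Each tank obeys Vᵢ dCᵢ/dt = Q(Cᵢ₋₁ − Cᵢ), so τᵢ = Vᵢ/Q.
τ₁ = 1.03/0.254 = 4.0551 min; τ₂ = 3.00/0.254 = 11.811 min.
Tank 1: C₁ = C_in(1 − e^(−t/τ₁)). Tank 2 (τ₁ ≠ τ₂): C₂ = C_in[1 − (τ₁ e^(−t/τ₁) − τ₂ e^(−t/τ₂))/(τ₁ − τ₂)].
At t = 5.29: e^(−t/τ₁) = 0.27130, e^(−t/τ₂) = 0.63898.
C₂ = 0.451·[1 − (4.0551·0.27130 − 11.811·0.63898)/(-7.7559)] = 0.451·0.16879 = 0.076123 mol/L.

0.0761 mol/L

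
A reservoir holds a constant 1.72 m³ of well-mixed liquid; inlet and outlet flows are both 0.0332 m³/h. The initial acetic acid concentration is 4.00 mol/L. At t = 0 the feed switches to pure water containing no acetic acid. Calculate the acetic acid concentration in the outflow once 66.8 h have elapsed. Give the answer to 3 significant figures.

Species balance on the tank: V dC/dt = Q(C_in − C).
Rewrite as dC/dt + C/τ = C_in/τ, τ = V/Q = 51.807 h.
Integrating: C(t) = C_in + (C₀ − C_in) e^(−t/τ).
C(66.8) = 0 + (4.00 − 0)·e^(−66.8/51.807) = 0 + (4.0000)·0.27544 = 1.1017 mol/L.

1.10 mol/L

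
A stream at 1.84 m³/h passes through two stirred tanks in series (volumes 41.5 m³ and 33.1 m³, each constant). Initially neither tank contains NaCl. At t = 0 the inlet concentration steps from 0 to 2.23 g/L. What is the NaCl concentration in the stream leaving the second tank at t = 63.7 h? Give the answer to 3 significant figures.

Species balance on tank i: dCᵢ/dt = (Cᵢ₋₁ − Cᵢ)/τᵢ with τᵢ = Vᵢ/Q.
τ₁ = 41.5/1.84 = 22.554 h; τ₂ = 33.1/1.84 = 17.989 h.
Solving the cascade with C₁(0)=C₂(0)=0 gives C₂(t) = C_in[1 − (τ₁ e^(−t/τ₁) − τ₂ e^(−t/τ₂))/(τ₁ − τ₂)].
At t = 63.7: e^(−t/τ₁) = 0.059351, e^(−t/τ₂) = 0.028984.
C₂ = 2.23·[1 − (22.554·0.059351 − 17.989·0.028984)/(4.5652)] = 2.23·0.82099 = 1.8308 g/L.

1.83 g/L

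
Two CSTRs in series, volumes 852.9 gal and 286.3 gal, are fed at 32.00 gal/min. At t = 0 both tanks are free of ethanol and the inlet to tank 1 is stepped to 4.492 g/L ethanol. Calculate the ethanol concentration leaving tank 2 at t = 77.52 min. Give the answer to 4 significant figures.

Species balance on tank i: dCᵢ/dt = (Cᵢ₋₁ − Cᵢ)/τᵢ with τᵢ = Vᵢ/Q.
τ₁ = 852.9/32.00 = 26.6531 min; τ₂ = 286.3/32.00 = 8.94688 min.
Solving the cascade with C₁(0)=C₂(0)=0 gives C₂(t) = C_in[1 − (τ₁ e^(−t/τ₁) − τ₂ e^(−t/τ₂))/(τ₁ − τ₂)].
At t = 77.52: e^(−t/τ₁) = 0.0545588, e^(−t/τ₂) = 0.000172610.
C₂ = 4.492·[1 − (26.6531·0.0545588 − 8.94688·0.000172610)/(17.7062)] = 4.492·0.917960 = 4.12348 g/L.

4.123 g/L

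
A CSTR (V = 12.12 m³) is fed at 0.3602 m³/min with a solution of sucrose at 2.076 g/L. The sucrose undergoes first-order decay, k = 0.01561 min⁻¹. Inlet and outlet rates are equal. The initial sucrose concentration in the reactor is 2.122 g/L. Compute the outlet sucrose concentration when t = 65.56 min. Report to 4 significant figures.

1.400 g/L

Species balance: V dC/dt = Q C_in − Q C − k V C.
This is linear with rate a = Q/V + k = 0.0453295 min⁻¹.
C_ss = Q C_in/(Q + kV) = 1.36109 g/L; C(t) = C_ss + (C₀ − C_ss) e^(−a t).
C(65.56) = 1.36109 + (0.760907)·e^(−0.0453295·65.56) = 1.36109 + (0.760907)·0.0512110 = 1.40006 g/L.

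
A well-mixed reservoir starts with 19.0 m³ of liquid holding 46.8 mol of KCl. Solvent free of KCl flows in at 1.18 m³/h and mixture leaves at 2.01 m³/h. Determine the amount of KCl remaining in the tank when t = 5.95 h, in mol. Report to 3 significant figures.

Total volume: dV/dt = Q_in − Q_out = -0.83000 m³/h, so V(t) = 19.0 − 0.83000 t and V(5.95) = 14.062 m³.
Solute balance: dm/dt = 0 − Q_out C = −Q_out m/V(t).
dm/m = −Q_out dt/(V₀ − 0.83000 t); integrating gives ln(m/m₀) = −(Q_out/(Q_in−Q_out)) ln(V/V₀).
m = m₀ (V₀/V)^(Q_out/(Q_in−Q_out)) = 46.8 × (19.0/14.062)^(-2.4217) = 22.578 mol.

22.6 mol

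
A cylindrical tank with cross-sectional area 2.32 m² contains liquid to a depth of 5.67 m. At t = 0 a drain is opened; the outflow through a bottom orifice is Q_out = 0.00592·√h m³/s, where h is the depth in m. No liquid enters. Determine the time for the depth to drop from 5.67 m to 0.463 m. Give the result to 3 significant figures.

1330 s

Unsteady balance on liquid volume: A dh/dt = −0.00592 √h.
Separate and integrate: 2(√h − √h₀) = −(0.00592/A) t.
t = 2A(√h₀ − √h)/0.00592 = 2·2.32·(√5.67 − √0.463)/0.00592
  = 4.6400 × (2.3812 − 0.68044) / 0.00592 = 1333.0 s.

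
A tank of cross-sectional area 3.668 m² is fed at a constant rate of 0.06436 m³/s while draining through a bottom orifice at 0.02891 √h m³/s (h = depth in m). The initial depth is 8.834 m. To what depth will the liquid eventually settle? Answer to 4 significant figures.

4.956 m

A dh/dt = Q_in − 0.02891 √h. Steady state requires inflow = outflow:
Q_in = 0.02891 √h_ss ⇒ √h_ss = 0.06436/0.02891 = 2.22622.
h_ss = 2.22622² = 4.95605 m. (Since h₀ = 8.834 m > h_ss, the level will fall toward this value.)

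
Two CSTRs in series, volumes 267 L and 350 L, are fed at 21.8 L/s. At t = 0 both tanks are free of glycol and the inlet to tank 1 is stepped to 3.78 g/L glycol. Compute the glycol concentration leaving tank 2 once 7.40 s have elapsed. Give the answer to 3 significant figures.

Each tank obeys Vᵢ dCᵢ/dt = Q(Cᵢ₋₁ − Cᵢ), so τᵢ = Vᵢ/Q.
τ₁ = 267/21.8 = 12.248 s; τ₂ = 350/21.8 = 16.055 s.
Solving the cascade with C₁(0)=C₂(0)=0 gives C₂(t) = C_in[1 − (τ₁ e^(−t/τ₁) − τ₂ e^(−t/τ₂))/(τ₁ − τ₂)].
At t = 7.40: e^(−t/τ₁) = 0.54651, e^(−t/τ₂) = 0.63071.
C₂ = 3.78·[1 − (12.248·0.54651 − 16.055·0.63071)/(-3.8073)] = 3.78·0.098457 = 0.37217 g/L.

0.372 g/L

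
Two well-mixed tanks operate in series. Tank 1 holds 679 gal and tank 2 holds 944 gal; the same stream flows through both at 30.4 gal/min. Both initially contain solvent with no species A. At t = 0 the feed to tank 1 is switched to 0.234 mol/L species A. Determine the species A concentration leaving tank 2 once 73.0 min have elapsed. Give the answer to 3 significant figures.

0.177 mol/L

Each tank obeys Vᵢ dCᵢ/dt = Q(Cᵢ₋₁ − Cᵢ), so τᵢ = Vᵢ/Q.
τ₁ = 679/30.4 = 22.336 min; τ₂ = 944/30.4 = 31.053 min.
Solving the cascade with C₁(0)=C₂(0)=0 gives C₂(t) = C_in[1 − (τ₁ e^(−t/τ₁) − τ₂ e^(−t/τ₂))/(τ₁ − τ₂)].
At t = 73.0: e^(−t/τ₁) = 0.038070, e^(−t/τ₂) = 0.095288.
C₂ = 0.234·[1 − (22.336·0.038070 − 31.053·0.095288)/(-8.7171)] = 0.234·0.75810 = 0.17740 mol/L.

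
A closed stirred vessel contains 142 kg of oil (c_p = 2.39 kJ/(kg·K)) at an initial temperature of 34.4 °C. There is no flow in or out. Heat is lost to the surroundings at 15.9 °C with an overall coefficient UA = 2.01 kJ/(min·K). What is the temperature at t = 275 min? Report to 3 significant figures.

19.5 °C

Energy balance: M c_p dT/dt = −UA(T − T_amb).
dT/dt = (T_ss − T)/τ with T_ss = T_amb = 15.900 °C, τ = M c_p/UA = 142·2.39/2.01 = 168.85 min.
T approaches T_ss exponentially: T(t) = T_ss + (T₀ − T_ss) e^(−t/τ).
T(275) = 15.900 + (18.500)·0.19618 = 19.529 °C.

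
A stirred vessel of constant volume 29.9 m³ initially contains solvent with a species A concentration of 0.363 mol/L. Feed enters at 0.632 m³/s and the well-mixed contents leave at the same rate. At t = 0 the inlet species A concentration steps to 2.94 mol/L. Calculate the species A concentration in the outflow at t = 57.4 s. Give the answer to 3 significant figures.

2.17 mol/L

Accumulation = in − out for the solute gives V dC/dt = Q(C_in − C).
Rewrite as dC/dt + C/τ = C_in/τ, τ = V/Q = 47.310 s.
Solution: C(t) = C_in + (C₀ − C_in) e^(−t/τ).
C(57.4) = 2.94 + (0.363 − 2.94)·e^(−57.4/47.310) = 2.94 + (-2.5770)·0.29722 = 2.1741 mol/L.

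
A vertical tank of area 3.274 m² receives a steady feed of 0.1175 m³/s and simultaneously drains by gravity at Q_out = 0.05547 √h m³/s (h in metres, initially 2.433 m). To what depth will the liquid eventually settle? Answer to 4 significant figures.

4.487 m

Level balance: A dh/dt = 0.1175 − 0.05547 √h. Setting dh/dt = 0:
Q_in = 0.05547 √h_ss ⇒ √h_ss = 0.1175/0.05547 = 2.11826.
h_ss = 2.11826² = 4.48703 m. (Since h₀ = 2.433 m < h_ss, the level will rise toward this value.)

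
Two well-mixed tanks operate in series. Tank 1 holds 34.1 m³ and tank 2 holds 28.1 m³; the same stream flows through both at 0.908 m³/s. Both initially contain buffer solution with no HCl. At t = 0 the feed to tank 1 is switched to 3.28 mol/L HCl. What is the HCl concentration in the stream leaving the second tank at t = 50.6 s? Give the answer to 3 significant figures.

Time constants: τᵢ = Vᵢ/Q for each well-mixed tank.
τ₁ = 34.1/0.908 = 37.555 s; τ₂ = 28.1/0.908 = 30.947 s.
Solving the cascade with C₁(0)=C₂(0)=0 gives C₂(t) = C_in[1 − (τ₁ e^(−t/τ₁) − τ₂ e^(−t/τ₂))/(τ₁ − τ₂)].
At t = 50.6: e^(−t/τ₁) = 0.25993, e^(−t/τ₂) = 0.19494.
C₂ = 3.28·[1 − (37.555·0.25993 − 30.947·0.19494)/(6.6079)] = 3.28·0.43573 = 1.4292 mol/L.

1.43 mol/L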